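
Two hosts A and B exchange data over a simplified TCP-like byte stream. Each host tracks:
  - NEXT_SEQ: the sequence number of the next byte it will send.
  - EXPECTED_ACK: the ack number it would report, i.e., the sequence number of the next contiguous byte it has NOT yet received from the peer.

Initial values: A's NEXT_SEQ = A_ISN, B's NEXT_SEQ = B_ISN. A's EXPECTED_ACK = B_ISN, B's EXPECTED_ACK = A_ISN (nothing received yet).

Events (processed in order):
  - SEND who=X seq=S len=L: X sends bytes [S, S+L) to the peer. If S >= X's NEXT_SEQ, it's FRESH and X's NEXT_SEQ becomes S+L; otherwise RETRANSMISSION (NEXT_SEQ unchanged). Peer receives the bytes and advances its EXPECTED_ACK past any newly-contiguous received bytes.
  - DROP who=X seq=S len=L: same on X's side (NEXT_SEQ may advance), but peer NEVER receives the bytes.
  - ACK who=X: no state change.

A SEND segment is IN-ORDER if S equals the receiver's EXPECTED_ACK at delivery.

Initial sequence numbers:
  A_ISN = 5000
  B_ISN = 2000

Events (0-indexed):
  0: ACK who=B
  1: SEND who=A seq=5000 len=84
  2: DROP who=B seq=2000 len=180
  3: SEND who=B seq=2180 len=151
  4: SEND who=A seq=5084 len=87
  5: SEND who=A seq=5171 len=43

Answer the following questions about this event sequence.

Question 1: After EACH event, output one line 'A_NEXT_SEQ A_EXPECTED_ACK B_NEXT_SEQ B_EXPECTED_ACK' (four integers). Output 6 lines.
5000 2000 2000 5000
5084 2000 2000 5084
5084 2000 2180 5084
5084 2000 2331 5084
5171 2000 2331 5171
5214 2000 2331 5214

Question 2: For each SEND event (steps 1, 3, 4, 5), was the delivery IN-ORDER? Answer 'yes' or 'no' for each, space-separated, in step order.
Step 1: SEND seq=5000 -> in-order
Step 3: SEND seq=2180 -> out-of-order
Step 4: SEND seq=5084 -> in-order
Step 5: SEND seq=5171 -> in-order

Answer: yes no yes yes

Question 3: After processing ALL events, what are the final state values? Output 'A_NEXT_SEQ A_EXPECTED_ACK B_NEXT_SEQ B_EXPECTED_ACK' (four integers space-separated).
Answer: 5214 2000 2331 5214

Derivation:
After event 0: A_seq=5000 A_ack=2000 B_seq=2000 B_ack=5000
After event 1: A_seq=5084 A_ack=2000 B_seq=2000 B_ack=5084
After event 2: A_seq=5084 A_ack=2000 B_seq=2180 B_ack=5084
After event 3: A_seq=5084 A_ack=2000 B_seq=2331 B_ack=5084
After event 4: A_seq=5171 A_ack=2000 B_seq=2331 B_ack=5171
After event 5: A_seq=5214 A_ack=2000 B_seq=2331 B_ack=5214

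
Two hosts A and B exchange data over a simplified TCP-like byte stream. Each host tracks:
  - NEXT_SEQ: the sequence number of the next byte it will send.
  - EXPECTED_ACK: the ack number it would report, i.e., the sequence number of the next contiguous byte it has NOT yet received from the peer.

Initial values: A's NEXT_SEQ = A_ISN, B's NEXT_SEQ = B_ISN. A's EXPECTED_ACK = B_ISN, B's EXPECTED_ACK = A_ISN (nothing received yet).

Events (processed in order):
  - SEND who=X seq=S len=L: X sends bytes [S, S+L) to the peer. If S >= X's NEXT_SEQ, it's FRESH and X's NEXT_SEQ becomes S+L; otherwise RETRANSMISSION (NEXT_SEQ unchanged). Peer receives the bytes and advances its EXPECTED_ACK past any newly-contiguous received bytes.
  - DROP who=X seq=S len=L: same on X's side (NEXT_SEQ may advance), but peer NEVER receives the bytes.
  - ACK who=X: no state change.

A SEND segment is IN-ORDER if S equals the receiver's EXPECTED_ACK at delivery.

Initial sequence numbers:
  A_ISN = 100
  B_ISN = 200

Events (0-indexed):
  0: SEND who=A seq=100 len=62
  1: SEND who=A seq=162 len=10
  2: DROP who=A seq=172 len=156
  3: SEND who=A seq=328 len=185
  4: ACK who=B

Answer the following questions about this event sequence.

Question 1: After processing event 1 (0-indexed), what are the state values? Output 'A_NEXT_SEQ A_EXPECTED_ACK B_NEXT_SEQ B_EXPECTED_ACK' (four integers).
After event 0: A_seq=162 A_ack=200 B_seq=200 B_ack=162
After event 1: A_seq=172 A_ack=200 B_seq=200 B_ack=172

172 200 200 172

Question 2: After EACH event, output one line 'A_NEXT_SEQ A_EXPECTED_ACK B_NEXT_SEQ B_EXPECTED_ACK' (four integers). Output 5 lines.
162 200 200 162
172 200 200 172
328 200 200 172
513 200 200 172
513 200 200 172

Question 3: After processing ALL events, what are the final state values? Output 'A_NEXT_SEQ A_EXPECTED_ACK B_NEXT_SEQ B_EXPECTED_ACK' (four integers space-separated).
After event 0: A_seq=162 A_ack=200 B_seq=200 B_ack=162
After event 1: A_seq=172 A_ack=200 B_seq=200 B_ack=172
After event 2: A_seq=328 A_ack=200 B_seq=200 B_ack=172
After event 3: A_seq=513 A_ack=200 B_seq=200 B_ack=172
After event 4: A_seq=513 A_ack=200 B_seq=200 B_ack=172

Answer: 513 200 200 172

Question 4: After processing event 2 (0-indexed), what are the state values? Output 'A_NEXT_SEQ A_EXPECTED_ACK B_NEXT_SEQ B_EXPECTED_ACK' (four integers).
After event 0: A_seq=162 A_ack=200 B_seq=200 B_ack=162
After event 1: A_seq=172 A_ack=200 B_seq=200 B_ack=172
After event 2: A_seq=328 A_ack=200 B_seq=200 B_ack=172

328 200 200 172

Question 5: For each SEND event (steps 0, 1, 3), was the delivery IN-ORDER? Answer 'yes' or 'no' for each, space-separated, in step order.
Step 0: SEND seq=100 -> in-order
Step 1: SEND seq=162 -> in-order
Step 3: SEND seq=328 -> out-of-order

Answer: yes yes no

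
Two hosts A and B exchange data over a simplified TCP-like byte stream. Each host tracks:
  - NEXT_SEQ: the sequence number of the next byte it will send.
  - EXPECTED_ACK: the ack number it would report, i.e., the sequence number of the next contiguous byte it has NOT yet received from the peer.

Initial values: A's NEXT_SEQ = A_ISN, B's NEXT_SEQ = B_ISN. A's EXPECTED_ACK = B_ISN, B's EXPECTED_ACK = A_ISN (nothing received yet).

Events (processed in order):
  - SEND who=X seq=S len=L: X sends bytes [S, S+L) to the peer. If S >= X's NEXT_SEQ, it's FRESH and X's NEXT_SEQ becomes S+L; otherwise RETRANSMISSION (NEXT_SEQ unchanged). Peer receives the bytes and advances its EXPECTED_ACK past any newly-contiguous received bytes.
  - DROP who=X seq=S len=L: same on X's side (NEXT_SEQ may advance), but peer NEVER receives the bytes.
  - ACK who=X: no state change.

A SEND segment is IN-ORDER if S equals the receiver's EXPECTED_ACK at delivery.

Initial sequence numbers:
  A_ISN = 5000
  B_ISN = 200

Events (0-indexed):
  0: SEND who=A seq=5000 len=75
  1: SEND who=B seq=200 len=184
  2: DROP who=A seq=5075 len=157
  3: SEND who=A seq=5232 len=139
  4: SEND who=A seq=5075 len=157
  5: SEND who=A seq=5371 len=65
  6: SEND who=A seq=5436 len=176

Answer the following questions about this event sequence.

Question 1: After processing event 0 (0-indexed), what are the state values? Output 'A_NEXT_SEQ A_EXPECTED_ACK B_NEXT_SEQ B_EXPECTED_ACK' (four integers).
After event 0: A_seq=5075 A_ack=200 B_seq=200 B_ack=5075

5075 200 200 5075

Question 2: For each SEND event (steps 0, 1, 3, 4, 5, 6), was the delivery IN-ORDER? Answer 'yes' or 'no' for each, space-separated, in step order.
Answer: yes yes no yes yes yes

Derivation:
Step 0: SEND seq=5000 -> in-order
Step 1: SEND seq=200 -> in-order
Step 3: SEND seq=5232 -> out-of-order
Step 4: SEND seq=5075 -> in-order
Step 5: SEND seq=5371 -> in-order
Step 6: SEND seq=5436 -> in-order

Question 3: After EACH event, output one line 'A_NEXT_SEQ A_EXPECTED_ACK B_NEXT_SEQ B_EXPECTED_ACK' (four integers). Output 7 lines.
5075 200 200 5075
5075 384 384 5075
5232 384 384 5075
5371 384 384 5075
5371 384 384 5371
5436 384 384 5436
5612 384 384 5612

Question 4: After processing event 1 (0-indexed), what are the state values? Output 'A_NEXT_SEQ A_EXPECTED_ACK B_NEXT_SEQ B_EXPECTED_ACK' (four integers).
After event 0: A_seq=5075 A_ack=200 B_seq=200 B_ack=5075
After event 1: A_seq=5075 A_ack=384 B_seq=384 B_ack=5075

5075 384 384 5075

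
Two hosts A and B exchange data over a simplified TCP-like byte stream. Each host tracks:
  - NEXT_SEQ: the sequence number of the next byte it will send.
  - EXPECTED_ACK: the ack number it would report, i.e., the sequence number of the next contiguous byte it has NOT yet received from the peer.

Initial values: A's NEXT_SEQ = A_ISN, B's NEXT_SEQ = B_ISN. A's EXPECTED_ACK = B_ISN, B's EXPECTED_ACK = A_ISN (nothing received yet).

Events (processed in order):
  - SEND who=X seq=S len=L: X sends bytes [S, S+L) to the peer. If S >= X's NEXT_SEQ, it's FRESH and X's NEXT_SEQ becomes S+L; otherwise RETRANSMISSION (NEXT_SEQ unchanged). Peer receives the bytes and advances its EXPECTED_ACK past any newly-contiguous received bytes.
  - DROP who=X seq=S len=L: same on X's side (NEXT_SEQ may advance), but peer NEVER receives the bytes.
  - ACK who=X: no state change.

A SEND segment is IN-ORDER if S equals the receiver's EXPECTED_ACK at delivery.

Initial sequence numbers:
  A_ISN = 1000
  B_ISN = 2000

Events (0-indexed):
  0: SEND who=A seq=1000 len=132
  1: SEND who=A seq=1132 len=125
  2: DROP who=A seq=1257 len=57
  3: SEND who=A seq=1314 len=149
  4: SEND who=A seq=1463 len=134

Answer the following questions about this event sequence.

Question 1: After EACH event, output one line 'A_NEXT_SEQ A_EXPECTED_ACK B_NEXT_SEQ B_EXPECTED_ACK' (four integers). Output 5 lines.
1132 2000 2000 1132
1257 2000 2000 1257
1314 2000 2000 1257
1463 2000 2000 1257
1597 2000 2000 1257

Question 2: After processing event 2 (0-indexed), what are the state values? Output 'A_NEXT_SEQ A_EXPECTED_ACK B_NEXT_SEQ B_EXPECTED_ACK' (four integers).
After event 0: A_seq=1132 A_ack=2000 B_seq=2000 B_ack=1132
After event 1: A_seq=1257 A_ack=2000 B_seq=2000 B_ack=1257
After event 2: A_seq=1314 A_ack=2000 B_seq=2000 B_ack=1257

1314 2000 2000 1257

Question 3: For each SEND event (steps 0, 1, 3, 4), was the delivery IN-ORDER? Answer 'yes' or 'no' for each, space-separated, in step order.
Answer: yes yes no no

Derivation:
Step 0: SEND seq=1000 -> in-order
Step 1: SEND seq=1132 -> in-order
Step 3: SEND seq=1314 -> out-of-order
Step 4: SEND seq=1463 -> out-of-order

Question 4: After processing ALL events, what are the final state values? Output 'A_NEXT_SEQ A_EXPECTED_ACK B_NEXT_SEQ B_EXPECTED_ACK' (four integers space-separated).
Answer: 1597 2000 2000 1257

Derivation:
After event 0: A_seq=1132 A_ack=2000 B_seq=2000 B_ack=1132
After event 1: A_seq=1257 A_ack=2000 B_seq=2000 B_ack=1257
After event 2: A_seq=1314 A_ack=2000 B_seq=2000 B_ack=1257
After event 3: A_seq=1463 A_ack=2000 B_seq=2000 B_ack=1257
After event 4: A_seq=1597 A_ack=2000 B_seq=2000 B_ack=1257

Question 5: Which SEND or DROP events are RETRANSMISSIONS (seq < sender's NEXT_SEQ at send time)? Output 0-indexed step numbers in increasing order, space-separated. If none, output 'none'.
Answer: none

Derivation:
Step 0: SEND seq=1000 -> fresh
Step 1: SEND seq=1132 -> fresh
Step 2: DROP seq=1257 -> fresh
Step 3: SEND seq=1314 -> fresh
Step 4: SEND seq=1463 -> fresh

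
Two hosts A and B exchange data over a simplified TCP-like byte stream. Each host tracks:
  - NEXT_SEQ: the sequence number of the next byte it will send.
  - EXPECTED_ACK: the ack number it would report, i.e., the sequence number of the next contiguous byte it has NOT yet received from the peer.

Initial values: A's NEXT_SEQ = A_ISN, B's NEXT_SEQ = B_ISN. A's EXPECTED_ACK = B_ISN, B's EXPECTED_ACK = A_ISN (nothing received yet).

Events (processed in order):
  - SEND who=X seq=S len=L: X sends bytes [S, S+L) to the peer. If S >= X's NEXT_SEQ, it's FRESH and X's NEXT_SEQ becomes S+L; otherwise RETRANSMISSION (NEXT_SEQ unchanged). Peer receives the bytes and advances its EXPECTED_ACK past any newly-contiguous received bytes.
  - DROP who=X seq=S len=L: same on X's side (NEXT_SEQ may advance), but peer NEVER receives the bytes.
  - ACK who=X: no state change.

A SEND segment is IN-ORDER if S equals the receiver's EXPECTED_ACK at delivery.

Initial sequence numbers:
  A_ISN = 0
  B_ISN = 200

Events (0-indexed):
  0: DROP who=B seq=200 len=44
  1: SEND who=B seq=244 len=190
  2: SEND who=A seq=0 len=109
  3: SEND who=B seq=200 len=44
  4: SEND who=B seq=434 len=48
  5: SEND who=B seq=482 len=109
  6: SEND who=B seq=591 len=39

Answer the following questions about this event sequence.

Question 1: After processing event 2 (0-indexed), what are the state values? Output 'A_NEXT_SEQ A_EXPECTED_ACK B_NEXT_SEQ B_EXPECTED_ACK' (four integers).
After event 0: A_seq=0 A_ack=200 B_seq=244 B_ack=0
After event 1: A_seq=0 A_ack=200 B_seq=434 B_ack=0
After event 2: A_seq=109 A_ack=200 B_seq=434 B_ack=109

109 200 434 109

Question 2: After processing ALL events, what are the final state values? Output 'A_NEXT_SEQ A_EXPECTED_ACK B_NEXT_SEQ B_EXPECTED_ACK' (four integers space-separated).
After event 0: A_seq=0 A_ack=200 B_seq=244 B_ack=0
After event 1: A_seq=0 A_ack=200 B_seq=434 B_ack=0
After event 2: A_seq=109 A_ack=200 B_seq=434 B_ack=109
After event 3: A_seq=109 A_ack=434 B_seq=434 B_ack=109
After event 4: A_seq=109 A_ack=482 B_seq=482 B_ack=109
After event 5: A_seq=109 A_ack=591 B_seq=591 B_ack=109
After event 6: A_seq=109 A_ack=630 B_seq=630 B_ack=109

Answer: 109 630 630 109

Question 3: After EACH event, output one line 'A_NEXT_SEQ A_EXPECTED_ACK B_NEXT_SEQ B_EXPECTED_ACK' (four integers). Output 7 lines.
0 200 244 0
0 200 434 0
109 200 434 109
109 434 434 109
109 482 482 109
109 591 591 109
109 630 630 109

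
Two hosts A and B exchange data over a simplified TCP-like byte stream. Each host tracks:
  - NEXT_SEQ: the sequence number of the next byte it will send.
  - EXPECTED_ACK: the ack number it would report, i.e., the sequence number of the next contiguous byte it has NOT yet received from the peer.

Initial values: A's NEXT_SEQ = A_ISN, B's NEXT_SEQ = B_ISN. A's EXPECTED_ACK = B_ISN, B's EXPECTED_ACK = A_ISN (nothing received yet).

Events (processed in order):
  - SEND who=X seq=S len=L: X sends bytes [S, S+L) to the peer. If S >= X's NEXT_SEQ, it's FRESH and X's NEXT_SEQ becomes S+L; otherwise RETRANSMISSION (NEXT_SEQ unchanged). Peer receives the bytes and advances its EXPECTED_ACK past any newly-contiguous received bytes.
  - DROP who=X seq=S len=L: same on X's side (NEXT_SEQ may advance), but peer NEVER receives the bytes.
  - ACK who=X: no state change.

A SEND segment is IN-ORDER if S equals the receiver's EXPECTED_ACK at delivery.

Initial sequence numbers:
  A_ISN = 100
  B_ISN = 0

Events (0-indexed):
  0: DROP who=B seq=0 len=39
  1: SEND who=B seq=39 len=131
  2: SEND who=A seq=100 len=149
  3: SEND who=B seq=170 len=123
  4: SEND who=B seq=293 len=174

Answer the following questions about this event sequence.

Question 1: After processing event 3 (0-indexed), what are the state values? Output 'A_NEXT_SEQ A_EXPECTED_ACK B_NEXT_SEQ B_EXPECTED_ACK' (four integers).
After event 0: A_seq=100 A_ack=0 B_seq=39 B_ack=100
After event 1: A_seq=100 A_ack=0 B_seq=170 B_ack=100
After event 2: A_seq=249 A_ack=0 B_seq=170 B_ack=249
After event 3: A_seq=249 A_ack=0 B_seq=293 B_ack=249

249 0 293 249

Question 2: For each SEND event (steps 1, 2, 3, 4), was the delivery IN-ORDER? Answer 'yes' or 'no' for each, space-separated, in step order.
Step 1: SEND seq=39 -> out-of-order
Step 2: SEND seq=100 -> in-order
Step 3: SEND seq=170 -> out-of-order
Step 4: SEND seq=293 -> out-of-order

Answer: no yes no no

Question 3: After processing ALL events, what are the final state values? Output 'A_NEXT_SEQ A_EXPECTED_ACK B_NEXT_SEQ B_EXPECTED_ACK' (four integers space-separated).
After event 0: A_seq=100 A_ack=0 B_seq=39 B_ack=100
After event 1: A_seq=100 A_ack=0 B_seq=170 B_ack=100
After event 2: A_seq=249 A_ack=0 B_seq=170 B_ack=249
After event 3: A_seq=249 A_ack=0 B_seq=293 B_ack=249
After event 4: A_seq=249 A_ack=0 B_seq=467 B_ack=249

Answer: 249 0 467 249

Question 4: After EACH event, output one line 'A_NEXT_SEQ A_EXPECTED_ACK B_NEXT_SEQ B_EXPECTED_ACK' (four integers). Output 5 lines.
100 0 39 100
100 0 170 100
249 0 170 249
249 0 293 249
249 0 467 249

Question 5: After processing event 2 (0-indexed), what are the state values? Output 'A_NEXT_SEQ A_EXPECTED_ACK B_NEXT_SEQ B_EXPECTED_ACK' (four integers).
After event 0: A_seq=100 A_ack=0 B_seq=39 B_ack=100
After event 1: A_seq=100 A_ack=0 B_seq=170 B_ack=100
After event 2: A_seq=249 A_ack=0 B_seq=170 B_ack=249

249 0 170 249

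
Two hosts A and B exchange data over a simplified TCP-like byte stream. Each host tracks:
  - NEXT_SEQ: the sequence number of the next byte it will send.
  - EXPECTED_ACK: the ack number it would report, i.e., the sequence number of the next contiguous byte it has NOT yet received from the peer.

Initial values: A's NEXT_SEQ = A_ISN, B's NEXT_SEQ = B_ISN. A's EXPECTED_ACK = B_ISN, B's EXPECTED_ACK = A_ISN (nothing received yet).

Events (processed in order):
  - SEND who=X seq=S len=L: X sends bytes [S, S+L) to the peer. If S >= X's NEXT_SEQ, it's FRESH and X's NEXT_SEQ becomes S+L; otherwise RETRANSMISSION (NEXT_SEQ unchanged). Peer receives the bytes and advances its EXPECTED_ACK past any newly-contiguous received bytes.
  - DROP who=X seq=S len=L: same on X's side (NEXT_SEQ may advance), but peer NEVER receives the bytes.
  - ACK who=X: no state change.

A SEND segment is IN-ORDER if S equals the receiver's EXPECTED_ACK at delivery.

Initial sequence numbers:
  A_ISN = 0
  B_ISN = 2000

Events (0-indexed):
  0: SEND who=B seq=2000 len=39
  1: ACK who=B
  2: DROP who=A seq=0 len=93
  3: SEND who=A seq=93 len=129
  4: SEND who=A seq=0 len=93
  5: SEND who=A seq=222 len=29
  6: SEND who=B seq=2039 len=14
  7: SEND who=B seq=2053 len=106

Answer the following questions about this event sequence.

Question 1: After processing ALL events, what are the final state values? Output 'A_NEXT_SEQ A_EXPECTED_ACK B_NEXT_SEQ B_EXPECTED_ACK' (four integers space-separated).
After event 0: A_seq=0 A_ack=2039 B_seq=2039 B_ack=0
After event 1: A_seq=0 A_ack=2039 B_seq=2039 B_ack=0
After event 2: A_seq=93 A_ack=2039 B_seq=2039 B_ack=0
After event 3: A_seq=222 A_ack=2039 B_seq=2039 B_ack=0
After event 4: A_seq=222 A_ack=2039 B_seq=2039 B_ack=222
After event 5: A_seq=251 A_ack=2039 B_seq=2039 B_ack=251
After event 6: A_seq=251 A_ack=2053 B_seq=2053 B_ack=251
After event 7: A_seq=251 A_ack=2159 B_seq=2159 B_ack=251

Answer: 251 2159 2159 251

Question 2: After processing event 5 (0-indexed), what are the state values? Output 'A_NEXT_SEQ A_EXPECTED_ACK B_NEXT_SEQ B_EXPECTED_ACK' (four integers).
After event 0: A_seq=0 A_ack=2039 B_seq=2039 B_ack=0
After event 1: A_seq=0 A_ack=2039 B_seq=2039 B_ack=0
After event 2: A_seq=93 A_ack=2039 B_seq=2039 B_ack=0
After event 3: A_seq=222 A_ack=2039 B_seq=2039 B_ack=0
After event 4: A_seq=222 A_ack=2039 B_seq=2039 B_ack=222
After event 5: A_seq=251 A_ack=2039 B_seq=2039 B_ack=251

251 2039 2039 251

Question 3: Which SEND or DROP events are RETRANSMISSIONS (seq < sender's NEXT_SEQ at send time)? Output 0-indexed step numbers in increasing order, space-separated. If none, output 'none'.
Answer: 4

Derivation:
Step 0: SEND seq=2000 -> fresh
Step 2: DROP seq=0 -> fresh
Step 3: SEND seq=93 -> fresh
Step 4: SEND seq=0 -> retransmit
Step 5: SEND seq=222 -> fresh
Step 6: SEND seq=2039 -> fresh
Step 7: SEND seq=2053 -> fresh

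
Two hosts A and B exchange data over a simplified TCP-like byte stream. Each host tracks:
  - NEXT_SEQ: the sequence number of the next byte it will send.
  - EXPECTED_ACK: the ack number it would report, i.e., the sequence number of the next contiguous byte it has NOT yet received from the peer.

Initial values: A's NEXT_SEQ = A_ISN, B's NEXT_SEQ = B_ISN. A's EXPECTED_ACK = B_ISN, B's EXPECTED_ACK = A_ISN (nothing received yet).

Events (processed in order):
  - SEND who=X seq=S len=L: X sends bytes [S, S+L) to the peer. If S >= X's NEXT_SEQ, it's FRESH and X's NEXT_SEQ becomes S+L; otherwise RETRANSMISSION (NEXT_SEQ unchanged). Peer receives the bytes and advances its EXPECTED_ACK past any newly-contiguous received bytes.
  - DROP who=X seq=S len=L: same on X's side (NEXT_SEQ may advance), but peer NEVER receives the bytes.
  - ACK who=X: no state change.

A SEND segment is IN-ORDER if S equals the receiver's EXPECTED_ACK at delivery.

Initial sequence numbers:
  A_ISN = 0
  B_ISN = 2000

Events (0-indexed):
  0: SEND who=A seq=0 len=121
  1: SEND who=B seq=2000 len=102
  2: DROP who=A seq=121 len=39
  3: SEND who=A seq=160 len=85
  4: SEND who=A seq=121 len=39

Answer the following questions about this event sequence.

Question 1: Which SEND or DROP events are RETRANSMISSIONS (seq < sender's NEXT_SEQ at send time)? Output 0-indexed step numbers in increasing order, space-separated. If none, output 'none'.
Answer: 4

Derivation:
Step 0: SEND seq=0 -> fresh
Step 1: SEND seq=2000 -> fresh
Step 2: DROP seq=121 -> fresh
Step 3: SEND seq=160 -> fresh
Step 4: SEND seq=121 -> retransmit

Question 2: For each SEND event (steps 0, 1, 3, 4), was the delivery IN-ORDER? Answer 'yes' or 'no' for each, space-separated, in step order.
Answer: yes yes no yes

Derivation:
Step 0: SEND seq=0 -> in-order
Step 1: SEND seq=2000 -> in-order
Step 3: SEND seq=160 -> out-of-order
Step 4: SEND seq=121 -> in-order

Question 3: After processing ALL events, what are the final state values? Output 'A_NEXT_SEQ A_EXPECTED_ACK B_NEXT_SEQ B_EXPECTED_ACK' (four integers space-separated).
Answer: 245 2102 2102 245

Derivation:
After event 0: A_seq=121 A_ack=2000 B_seq=2000 B_ack=121
After event 1: A_seq=121 A_ack=2102 B_seq=2102 B_ack=121
After event 2: A_seq=160 A_ack=2102 B_seq=2102 B_ack=121
After event 3: A_seq=245 A_ack=2102 B_seq=2102 B_ack=121
After event 4: A_seq=245 A_ack=2102 B_seq=2102 B_ack=245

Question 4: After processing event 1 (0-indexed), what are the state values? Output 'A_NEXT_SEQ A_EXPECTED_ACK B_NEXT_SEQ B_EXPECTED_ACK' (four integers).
After event 0: A_seq=121 A_ack=2000 B_seq=2000 B_ack=121
After event 1: A_seq=121 A_ack=2102 B_seq=2102 B_ack=121

121 2102 2102 121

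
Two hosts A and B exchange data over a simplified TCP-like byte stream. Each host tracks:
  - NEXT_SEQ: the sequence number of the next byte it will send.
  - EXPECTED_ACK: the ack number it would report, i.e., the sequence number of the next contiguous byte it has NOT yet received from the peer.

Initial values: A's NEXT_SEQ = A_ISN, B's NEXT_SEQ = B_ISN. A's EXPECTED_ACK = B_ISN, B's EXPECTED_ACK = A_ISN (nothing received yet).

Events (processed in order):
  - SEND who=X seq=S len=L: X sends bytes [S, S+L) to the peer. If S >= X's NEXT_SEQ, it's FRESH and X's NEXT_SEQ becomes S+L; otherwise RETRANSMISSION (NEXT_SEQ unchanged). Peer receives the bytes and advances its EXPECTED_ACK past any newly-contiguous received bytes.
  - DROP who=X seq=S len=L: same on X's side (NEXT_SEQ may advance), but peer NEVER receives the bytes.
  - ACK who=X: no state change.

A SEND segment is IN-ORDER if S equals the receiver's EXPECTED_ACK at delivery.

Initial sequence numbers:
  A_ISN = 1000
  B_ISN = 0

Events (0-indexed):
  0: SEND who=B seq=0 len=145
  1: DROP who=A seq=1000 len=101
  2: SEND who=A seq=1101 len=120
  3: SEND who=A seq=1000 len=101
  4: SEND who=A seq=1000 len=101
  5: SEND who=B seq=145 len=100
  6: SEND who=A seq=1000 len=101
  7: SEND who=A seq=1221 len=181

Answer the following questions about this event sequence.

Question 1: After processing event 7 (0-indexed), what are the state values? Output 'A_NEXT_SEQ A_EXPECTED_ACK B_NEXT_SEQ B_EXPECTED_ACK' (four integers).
After event 0: A_seq=1000 A_ack=145 B_seq=145 B_ack=1000
After event 1: A_seq=1101 A_ack=145 B_seq=145 B_ack=1000
After event 2: A_seq=1221 A_ack=145 B_seq=145 B_ack=1000
After event 3: A_seq=1221 A_ack=145 B_seq=145 B_ack=1221
After event 4: A_seq=1221 A_ack=145 B_seq=145 B_ack=1221
After event 5: A_seq=1221 A_ack=245 B_seq=245 B_ack=1221
After event 6: A_seq=1221 A_ack=245 B_seq=245 B_ack=1221
After event 7: A_seq=1402 A_ack=245 B_seq=245 B_ack=1402

1402 245 245 1402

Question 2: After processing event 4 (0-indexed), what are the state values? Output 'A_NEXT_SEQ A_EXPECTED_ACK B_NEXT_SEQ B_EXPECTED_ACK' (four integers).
After event 0: A_seq=1000 A_ack=145 B_seq=145 B_ack=1000
After event 1: A_seq=1101 A_ack=145 B_seq=145 B_ack=1000
After event 2: A_seq=1221 A_ack=145 B_seq=145 B_ack=1000
After event 3: A_seq=1221 A_ack=145 B_seq=145 B_ack=1221
After event 4: A_seq=1221 A_ack=145 B_seq=145 B_ack=1221

1221 145 145 1221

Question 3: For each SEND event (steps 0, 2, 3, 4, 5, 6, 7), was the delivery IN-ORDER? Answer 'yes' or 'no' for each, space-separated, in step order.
Answer: yes no yes no yes no yes

Derivation:
Step 0: SEND seq=0 -> in-order
Step 2: SEND seq=1101 -> out-of-order
Step 3: SEND seq=1000 -> in-order
Step 4: SEND seq=1000 -> out-of-order
Step 5: SEND seq=145 -> in-order
Step 6: SEND seq=1000 -> out-of-order
Step 7: SEND seq=1221 -> in-order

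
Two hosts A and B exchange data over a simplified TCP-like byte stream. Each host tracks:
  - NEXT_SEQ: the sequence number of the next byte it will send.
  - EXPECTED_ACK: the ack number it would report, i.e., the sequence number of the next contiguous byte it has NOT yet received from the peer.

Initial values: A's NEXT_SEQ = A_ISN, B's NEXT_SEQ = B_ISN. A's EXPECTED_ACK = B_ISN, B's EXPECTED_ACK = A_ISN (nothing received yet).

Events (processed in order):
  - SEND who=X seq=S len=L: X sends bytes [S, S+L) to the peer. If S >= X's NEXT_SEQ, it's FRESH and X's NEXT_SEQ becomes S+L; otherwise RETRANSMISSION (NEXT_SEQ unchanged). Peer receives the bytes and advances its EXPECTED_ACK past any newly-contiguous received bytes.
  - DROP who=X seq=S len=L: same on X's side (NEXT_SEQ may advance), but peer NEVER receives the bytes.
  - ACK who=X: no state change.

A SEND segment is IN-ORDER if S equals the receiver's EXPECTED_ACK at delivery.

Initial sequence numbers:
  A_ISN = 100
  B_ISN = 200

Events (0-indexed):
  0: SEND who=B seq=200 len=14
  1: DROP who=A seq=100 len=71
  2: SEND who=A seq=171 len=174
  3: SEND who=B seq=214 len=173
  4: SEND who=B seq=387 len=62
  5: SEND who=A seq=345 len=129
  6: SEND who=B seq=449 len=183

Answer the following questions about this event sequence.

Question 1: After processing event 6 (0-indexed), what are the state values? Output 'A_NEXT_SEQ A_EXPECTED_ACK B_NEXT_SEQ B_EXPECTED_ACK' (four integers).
After event 0: A_seq=100 A_ack=214 B_seq=214 B_ack=100
After event 1: A_seq=171 A_ack=214 B_seq=214 B_ack=100
After event 2: A_seq=345 A_ack=214 B_seq=214 B_ack=100
After event 3: A_seq=345 A_ack=387 B_seq=387 B_ack=100
After event 4: A_seq=345 A_ack=449 B_seq=449 B_ack=100
After event 5: A_seq=474 A_ack=449 B_seq=449 B_ack=100
After event 6: A_seq=474 A_ack=632 B_seq=632 B_ack=100

474 632 632 100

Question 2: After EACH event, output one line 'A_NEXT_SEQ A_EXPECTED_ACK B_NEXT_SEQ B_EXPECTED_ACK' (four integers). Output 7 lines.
100 214 214 100
171 214 214 100
345 214 214 100
345 387 387 100
345 449 449 100
474 449 449 100
474 632 632 100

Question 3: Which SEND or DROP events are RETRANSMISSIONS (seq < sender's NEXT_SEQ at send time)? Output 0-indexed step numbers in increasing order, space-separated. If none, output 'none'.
Answer: none

Derivation:
Step 0: SEND seq=200 -> fresh
Step 1: DROP seq=100 -> fresh
Step 2: SEND seq=171 -> fresh
Step 3: SEND seq=214 -> fresh
Step 4: SEND seq=387 -> fresh
Step 5: SEND seq=345 -> fresh
Step 6: SEND seq=449 -> fresh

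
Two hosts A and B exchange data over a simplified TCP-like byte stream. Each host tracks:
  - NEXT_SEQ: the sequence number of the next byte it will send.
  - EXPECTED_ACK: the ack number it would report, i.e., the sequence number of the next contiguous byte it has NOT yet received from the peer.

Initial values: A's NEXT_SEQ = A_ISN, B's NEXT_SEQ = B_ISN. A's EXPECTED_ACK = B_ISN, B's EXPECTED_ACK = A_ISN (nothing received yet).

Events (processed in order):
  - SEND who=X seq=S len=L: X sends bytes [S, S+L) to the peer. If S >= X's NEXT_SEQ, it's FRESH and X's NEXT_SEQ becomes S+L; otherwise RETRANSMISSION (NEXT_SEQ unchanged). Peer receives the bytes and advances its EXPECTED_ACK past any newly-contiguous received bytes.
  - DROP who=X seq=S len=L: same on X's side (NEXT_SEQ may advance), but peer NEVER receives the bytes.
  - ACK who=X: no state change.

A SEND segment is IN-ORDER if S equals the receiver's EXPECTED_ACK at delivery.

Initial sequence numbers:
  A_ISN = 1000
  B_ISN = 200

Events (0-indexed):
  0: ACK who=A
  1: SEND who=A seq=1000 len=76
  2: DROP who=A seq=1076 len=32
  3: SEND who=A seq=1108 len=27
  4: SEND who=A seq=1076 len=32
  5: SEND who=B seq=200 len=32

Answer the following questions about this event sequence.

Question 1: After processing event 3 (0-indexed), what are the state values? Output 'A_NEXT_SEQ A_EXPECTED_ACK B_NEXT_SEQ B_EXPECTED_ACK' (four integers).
After event 0: A_seq=1000 A_ack=200 B_seq=200 B_ack=1000
After event 1: A_seq=1076 A_ack=200 B_seq=200 B_ack=1076
After event 2: A_seq=1108 A_ack=200 B_seq=200 B_ack=1076
After event 3: A_seq=1135 A_ack=200 B_seq=200 B_ack=1076

1135 200 200 1076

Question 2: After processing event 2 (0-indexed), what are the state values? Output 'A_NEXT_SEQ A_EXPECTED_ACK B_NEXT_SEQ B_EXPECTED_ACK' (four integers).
After event 0: A_seq=1000 A_ack=200 B_seq=200 B_ack=1000
After event 1: A_seq=1076 A_ack=200 B_seq=200 B_ack=1076
After event 2: A_seq=1108 A_ack=200 B_seq=200 B_ack=1076

1108 200 200 1076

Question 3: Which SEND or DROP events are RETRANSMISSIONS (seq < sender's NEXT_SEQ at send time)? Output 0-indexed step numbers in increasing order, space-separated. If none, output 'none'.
Answer: 4

Derivation:
Step 1: SEND seq=1000 -> fresh
Step 2: DROP seq=1076 -> fresh
Step 3: SEND seq=1108 -> fresh
Step 4: SEND seq=1076 -> retransmit
Step 5: SEND seq=200 -> fresh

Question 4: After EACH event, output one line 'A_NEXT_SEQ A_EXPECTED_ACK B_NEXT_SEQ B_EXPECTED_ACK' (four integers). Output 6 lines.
1000 200 200 1000
1076 200 200 1076
1108 200 200 1076
1135 200 200 1076
1135 200 200 1135
1135 232 232 1135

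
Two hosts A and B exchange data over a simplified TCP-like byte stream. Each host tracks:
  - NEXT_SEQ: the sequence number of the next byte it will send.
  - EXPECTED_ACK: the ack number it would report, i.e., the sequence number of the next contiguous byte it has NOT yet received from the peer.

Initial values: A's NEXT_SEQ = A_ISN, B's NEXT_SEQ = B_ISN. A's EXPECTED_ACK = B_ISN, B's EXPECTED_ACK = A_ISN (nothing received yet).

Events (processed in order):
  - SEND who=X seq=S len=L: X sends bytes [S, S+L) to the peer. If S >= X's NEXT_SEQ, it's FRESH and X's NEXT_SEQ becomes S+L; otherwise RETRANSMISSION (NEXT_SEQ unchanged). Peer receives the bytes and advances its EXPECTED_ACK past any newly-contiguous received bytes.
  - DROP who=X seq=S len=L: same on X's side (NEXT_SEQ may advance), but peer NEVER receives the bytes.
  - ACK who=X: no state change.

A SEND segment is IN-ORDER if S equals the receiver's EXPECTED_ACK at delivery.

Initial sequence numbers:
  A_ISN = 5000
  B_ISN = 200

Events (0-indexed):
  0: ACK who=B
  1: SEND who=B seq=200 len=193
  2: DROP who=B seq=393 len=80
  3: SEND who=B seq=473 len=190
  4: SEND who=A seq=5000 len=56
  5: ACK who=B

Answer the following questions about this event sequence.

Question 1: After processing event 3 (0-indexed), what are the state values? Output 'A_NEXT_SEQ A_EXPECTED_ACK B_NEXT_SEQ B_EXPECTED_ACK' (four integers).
After event 0: A_seq=5000 A_ack=200 B_seq=200 B_ack=5000
After event 1: A_seq=5000 A_ack=393 B_seq=393 B_ack=5000
After event 2: A_seq=5000 A_ack=393 B_seq=473 B_ack=5000
After event 3: A_seq=5000 A_ack=393 B_seq=663 B_ack=5000

5000 393 663 5000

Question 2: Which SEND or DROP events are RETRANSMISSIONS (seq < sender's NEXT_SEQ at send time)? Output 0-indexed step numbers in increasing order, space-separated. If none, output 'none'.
Step 1: SEND seq=200 -> fresh
Step 2: DROP seq=393 -> fresh
Step 3: SEND seq=473 -> fresh
Step 4: SEND seq=5000 -> fresh

Answer: none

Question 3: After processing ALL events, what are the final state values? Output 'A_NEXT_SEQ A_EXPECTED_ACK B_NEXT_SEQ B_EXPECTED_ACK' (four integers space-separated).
After event 0: A_seq=5000 A_ack=200 B_seq=200 B_ack=5000
After event 1: A_seq=5000 A_ack=393 B_seq=393 B_ack=5000
After event 2: A_seq=5000 A_ack=393 B_seq=473 B_ack=5000
After event 3: A_seq=5000 A_ack=393 B_seq=663 B_ack=5000
After event 4: A_seq=5056 A_ack=393 B_seq=663 B_ack=5056
After event 5: A_seq=5056 A_ack=393 B_seq=663 B_ack=5056

Answer: 5056 393 663 5056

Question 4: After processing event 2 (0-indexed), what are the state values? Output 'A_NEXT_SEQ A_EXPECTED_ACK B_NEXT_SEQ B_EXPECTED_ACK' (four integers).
After event 0: A_seq=5000 A_ack=200 B_seq=200 B_ack=5000
After event 1: A_seq=5000 A_ack=393 B_seq=393 B_ack=5000
After event 2: A_seq=5000 A_ack=393 B_seq=473 B_ack=5000

5000 393 473 5000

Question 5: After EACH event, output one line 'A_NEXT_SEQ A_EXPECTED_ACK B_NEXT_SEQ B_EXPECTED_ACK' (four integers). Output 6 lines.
5000 200 200 5000
5000 393 393 5000
5000 393 473 5000
5000 393 663 5000
5056 393 663 5056
5056 393 663 5056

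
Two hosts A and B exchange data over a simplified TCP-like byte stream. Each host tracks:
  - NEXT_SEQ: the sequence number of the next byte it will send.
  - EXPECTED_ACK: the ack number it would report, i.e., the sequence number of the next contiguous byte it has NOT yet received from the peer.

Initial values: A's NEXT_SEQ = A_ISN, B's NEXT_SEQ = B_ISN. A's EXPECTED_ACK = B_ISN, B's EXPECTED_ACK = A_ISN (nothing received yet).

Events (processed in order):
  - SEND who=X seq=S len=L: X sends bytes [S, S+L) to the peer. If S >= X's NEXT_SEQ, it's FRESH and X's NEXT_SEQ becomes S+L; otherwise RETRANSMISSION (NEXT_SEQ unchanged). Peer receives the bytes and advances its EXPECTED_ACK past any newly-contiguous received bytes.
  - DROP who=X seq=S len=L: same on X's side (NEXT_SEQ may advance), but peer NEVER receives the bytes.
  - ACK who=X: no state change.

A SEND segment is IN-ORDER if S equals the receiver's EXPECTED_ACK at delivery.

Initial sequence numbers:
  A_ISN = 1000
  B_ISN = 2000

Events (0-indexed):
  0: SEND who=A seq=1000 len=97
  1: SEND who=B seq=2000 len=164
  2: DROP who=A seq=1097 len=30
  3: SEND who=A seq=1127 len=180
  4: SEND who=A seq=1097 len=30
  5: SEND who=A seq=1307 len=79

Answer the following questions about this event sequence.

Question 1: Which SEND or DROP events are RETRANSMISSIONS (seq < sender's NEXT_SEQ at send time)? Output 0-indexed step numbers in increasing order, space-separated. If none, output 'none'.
Step 0: SEND seq=1000 -> fresh
Step 1: SEND seq=2000 -> fresh
Step 2: DROP seq=1097 -> fresh
Step 3: SEND seq=1127 -> fresh
Step 4: SEND seq=1097 -> retransmit
Step 5: SEND seq=1307 -> fresh

Answer: 4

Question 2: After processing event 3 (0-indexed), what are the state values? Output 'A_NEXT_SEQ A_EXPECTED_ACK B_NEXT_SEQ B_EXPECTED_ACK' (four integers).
After event 0: A_seq=1097 A_ack=2000 B_seq=2000 B_ack=1097
After event 1: A_seq=1097 A_ack=2164 B_seq=2164 B_ack=1097
After event 2: A_seq=1127 A_ack=2164 B_seq=2164 B_ack=1097
After event 3: A_seq=1307 A_ack=2164 B_seq=2164 B_ack=1097

1307 2164 2164 1097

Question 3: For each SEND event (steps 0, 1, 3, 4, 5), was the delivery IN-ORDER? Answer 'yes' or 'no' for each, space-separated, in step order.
Step 0: SEND seq=1000 -> in-order
Step 1: SEND seq=2000 -> in-order
Step 3: SEND seq=1127 -> out-of-order
Step 4: SEND seq=1097 -> in-order
Step 5: SEND seq=1307 -> in-order

Answer: yes yes no yes yes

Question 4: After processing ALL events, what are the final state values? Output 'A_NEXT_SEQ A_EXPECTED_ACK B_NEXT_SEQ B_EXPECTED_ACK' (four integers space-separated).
After event 0: A_seq=1097 A_ack=2000 B_seq=2000 B_ack=1097
After event 1: A_seq=1097 A_ack=2164 B_seq=2164 B_ack=1097
After event 2: A_seq=1127 A_ack=2164 B_seq=2164 B_ack=1097
After event 3: A_seq=1307 A_ack=2164 B_seq=2164 B_ack=1097
After event 4: A_seq=1307 A_ack=2164 B_seq=2164 B_ack=1307
After event 5: A_seq=1386 A_ack=2164 B_seq=2164 B_ack=1386

Answer: 1386 2164 2164 1386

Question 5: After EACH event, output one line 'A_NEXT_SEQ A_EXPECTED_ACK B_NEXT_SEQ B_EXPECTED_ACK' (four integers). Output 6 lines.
1097 2000 2000 1097
1097 2164 2164 1097
1127 2164 2164 1097
1307 2164 2164 1097
1307 2164 2164 1307
1386 2164 2164 1386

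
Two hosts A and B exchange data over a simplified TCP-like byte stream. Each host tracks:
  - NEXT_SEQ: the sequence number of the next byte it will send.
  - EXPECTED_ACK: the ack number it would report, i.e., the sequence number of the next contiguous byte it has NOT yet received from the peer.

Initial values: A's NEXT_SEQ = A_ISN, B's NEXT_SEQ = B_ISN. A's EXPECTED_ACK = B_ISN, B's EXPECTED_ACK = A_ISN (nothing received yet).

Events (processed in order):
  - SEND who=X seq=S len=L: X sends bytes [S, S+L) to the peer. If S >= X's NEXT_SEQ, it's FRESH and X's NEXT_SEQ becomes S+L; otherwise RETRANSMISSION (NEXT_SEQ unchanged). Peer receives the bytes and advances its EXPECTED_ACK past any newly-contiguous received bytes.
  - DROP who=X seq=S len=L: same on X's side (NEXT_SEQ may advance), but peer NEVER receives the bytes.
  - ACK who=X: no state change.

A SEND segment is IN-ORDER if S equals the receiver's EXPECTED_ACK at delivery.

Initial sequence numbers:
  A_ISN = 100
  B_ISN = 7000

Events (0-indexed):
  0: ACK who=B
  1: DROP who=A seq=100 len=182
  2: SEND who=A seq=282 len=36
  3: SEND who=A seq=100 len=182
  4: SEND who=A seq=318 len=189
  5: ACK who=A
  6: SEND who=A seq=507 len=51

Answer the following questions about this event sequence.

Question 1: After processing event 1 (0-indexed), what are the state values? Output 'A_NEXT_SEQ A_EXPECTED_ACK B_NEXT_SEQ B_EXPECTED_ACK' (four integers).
After event 0: A_seq=100 A_ack=7000 B_seq=7000 B_ack=100
After event 1: A_seq=282 A_ack=7000 B_seq=7000 B_ack=100

282 7000 7000 100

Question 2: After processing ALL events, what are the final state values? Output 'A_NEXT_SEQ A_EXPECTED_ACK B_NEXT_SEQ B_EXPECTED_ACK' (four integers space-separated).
After event 0: A_seq=100 A_ack=7000 B_seq=7000 B_ack=100
After event 1: A_seq=282 A_ack=7000 B_seq=7000 B_ack=100
After event 2: A_seq=318 A_ack=7000 B_seq=7000 B_ack=100
After event 3: A_seq=318 A_ack=7000 B_seq=7000 B_ack=318
After event 4: A_seq=507 A_ack=7000 B_seq=7000 B_ack=507
After event 5: A_seq=507 A_ack=7000 B_seq=7000 B_ack=507
After event 6: A_seq=558 A_ack=7000 B_seq=7000 B_ack=558

Answer: 558 7000 7000 558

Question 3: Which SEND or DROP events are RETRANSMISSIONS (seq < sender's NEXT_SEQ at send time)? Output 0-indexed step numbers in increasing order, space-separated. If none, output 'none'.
Step 1: DROP seq=100 -> fresh
Step 2: SEND seq=282 -> fresh
Step 3: SEND seq=100 -> retransmit
Step 4: SEND seq=318 -> fresh
Step 6: SEND seq=507 -> fresh

Answer: 3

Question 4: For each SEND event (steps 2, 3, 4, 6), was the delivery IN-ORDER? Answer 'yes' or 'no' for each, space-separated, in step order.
Step 2: SEND seq=282 -> out-of-order
Step 3: SEND seq=100 -> in-order
Step 4: SEND seq=318 -> in-order
Step 6: SEND seq=507 -> in-order

Answer: no yes yes yes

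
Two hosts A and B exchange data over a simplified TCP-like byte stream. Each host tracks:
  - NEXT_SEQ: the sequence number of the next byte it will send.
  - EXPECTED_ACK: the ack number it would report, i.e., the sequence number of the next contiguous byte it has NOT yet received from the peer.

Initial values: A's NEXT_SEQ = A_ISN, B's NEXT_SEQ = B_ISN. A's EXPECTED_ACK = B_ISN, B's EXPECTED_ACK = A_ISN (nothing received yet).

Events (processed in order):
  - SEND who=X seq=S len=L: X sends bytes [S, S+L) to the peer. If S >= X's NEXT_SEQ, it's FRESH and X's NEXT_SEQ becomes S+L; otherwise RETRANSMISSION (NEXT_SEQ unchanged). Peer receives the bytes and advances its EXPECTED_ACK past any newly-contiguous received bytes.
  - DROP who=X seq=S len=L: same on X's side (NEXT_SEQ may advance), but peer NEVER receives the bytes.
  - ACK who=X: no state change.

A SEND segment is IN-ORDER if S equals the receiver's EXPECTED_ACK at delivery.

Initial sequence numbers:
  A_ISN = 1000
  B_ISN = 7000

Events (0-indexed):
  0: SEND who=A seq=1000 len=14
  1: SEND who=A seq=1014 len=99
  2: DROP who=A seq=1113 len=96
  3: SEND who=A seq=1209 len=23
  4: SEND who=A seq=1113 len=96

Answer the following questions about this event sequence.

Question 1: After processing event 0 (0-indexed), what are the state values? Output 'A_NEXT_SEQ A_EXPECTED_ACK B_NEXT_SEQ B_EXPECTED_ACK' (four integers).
After event 0: A_seq=1014 A_ack=7000 B_seq=7000 B_ack=1014

1014 7000 7000 1014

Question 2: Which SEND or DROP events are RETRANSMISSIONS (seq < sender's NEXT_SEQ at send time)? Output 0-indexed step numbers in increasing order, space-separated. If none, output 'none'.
Step 0: SEND seq=1000 -> fresh
Step 1: SEND seq=1014 -> fresh
Step 2: DROP seq=1113 -> fresh
Step 3: SEND seq=1209 -> fresh
Step 4: SEND seq=1113 -> retransmit

Answer: 4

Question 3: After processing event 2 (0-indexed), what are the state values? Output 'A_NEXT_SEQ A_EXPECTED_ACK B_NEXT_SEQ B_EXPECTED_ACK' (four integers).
After event 0: A_seq=1014 A_ack=7000 B_seq=7000 B_ack=1014
After event 1: A_seq=1113 A_ack=7000 B_seq=7000 B_ack=1113
After event 2: A_seq=1209 A_ack=7000 B_seq=7000 B_ack=1113

1209 7000 7000 1113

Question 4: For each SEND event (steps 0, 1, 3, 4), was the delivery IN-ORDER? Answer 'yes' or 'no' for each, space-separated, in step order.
Answer: yes yes no yes

Derivation:
Step 0: SEND seq=1000 -> in-order
Step 1: SEND seq=1014 -> in-order
Step 3: SEND seq=1209 -> out-of-order
Step 4: SEND seq=1113 -> in-order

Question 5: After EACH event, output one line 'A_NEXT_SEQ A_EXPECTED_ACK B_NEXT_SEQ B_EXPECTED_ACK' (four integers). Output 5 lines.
1014 7000 7000 1014
1113 7000 7000 1113
1209 7000 7000 1113
1232 7000 7000 1113
1232 7000 7000 1232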